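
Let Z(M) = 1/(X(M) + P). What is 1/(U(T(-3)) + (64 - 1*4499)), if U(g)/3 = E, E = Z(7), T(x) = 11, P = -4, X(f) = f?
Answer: -1/4434 ≈ -0.00022553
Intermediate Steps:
Z(M) = 1/(-4 + M) (Z(M) = 1/(M - 4) = 1/(-4 + M))
E = ⅓ (E = 1/(-4 + 7) = 1/3 = ⅓ ≈ 0.33333)
U(g) = 1 (U(g) = 3*(⅓) = 1)
1/(U(T(-3)) + (64 - 1*4499)) = 1/(1 + (64 - 1*4499)) = 1/(1 + (64 - 4499)) = 1/(1 - 4435) = 1/(-4434) = -1/4434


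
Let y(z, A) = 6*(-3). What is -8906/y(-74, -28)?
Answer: 4453/9 ≈ 494.78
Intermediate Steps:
y(z, A) = -18
-8906/y(-74, -28) = -8906/(-18) = -8906*(-1/18) = 4453/9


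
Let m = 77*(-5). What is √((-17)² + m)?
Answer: 4*I*√6 ≈ 9.798*I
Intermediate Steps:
m = -385
√((-17)² + m) = √((-17)² - 385) = √(289 - 385) = √(-96) = 4*I*√6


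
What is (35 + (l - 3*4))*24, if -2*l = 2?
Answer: 528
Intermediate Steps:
l = -1 (l = -1/2*2 = -1)
(35 + (l - 3*4))*24 = (35 + (-1 - 3*4))*24 = (35 + (-1 - 12))*24 = (35 - 13)*24 = 22*24 = 528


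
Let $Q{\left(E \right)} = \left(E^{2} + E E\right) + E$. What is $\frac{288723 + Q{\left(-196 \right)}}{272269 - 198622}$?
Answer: $\frac{365359}{73647} \approx 4.9609$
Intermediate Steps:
$Q{\left(E \right)} = E + 2 E^{2}$ ($Q{\left(E \right)} = \left(E^{2} + E^{2}\right) + E = 2 E^{2} + E = E + 2 E^{2}$)
$\frac{288723 + Q{\left(-196 \right)}}{272269 - 198622} = \frac{288723 - 196 \left(1 + 2 \left(-196\right)\right)}{272269 - 198622} = \frac{288723 - 196 \left(1 - 392\right)}{73647} = \left(288723 - -76636\right) \frac{1}{73647} = \left(288723 + 76636\right) \frac{1}{73647} = 365359 \cdot \frac{1}{73647} = \frac{365359}{73647}$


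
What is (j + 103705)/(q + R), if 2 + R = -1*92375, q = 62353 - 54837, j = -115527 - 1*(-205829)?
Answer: -64669/28287 ≈ -2.2862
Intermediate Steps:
j = 90302 (j = -115527 + 205829 = 90302)
q = 7516
R = -92377 (R = -2 - 1*92375 = -2 - 92375 = -92377)
(j + 103705)/(q + R) = (90302 + 103705)/(7516 - 92377) = 194007/(-84861) = 194007*(-1/84861) = -64669/28287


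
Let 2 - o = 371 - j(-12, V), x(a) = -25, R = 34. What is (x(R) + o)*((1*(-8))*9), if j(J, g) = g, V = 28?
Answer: 26352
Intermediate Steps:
o = -341 (o = 2 - (371 - 1*28) = 2 - (371 - 28) = 2 - 1*343 = 2 - 343 = -341)
(x(R) + o)*((1*(-8))*9) = (-25 - 341)*((1*(-8))*9) = -(-2928)*9 = -366*(-72) = 26352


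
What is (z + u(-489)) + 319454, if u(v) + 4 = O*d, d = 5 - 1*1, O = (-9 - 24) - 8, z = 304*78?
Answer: 342998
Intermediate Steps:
z = 23712
O = -41 (O = -33 - 8 = -41)
d = 4 (d = 5 - 1 = 4)
u(v) = -168 (u(v) = -4 - 41*4 = -4 - 164 = -168)
(z + u(-489)) + 319454 = (23712 - 168) + 319454 = 23544 + 319454 = 342998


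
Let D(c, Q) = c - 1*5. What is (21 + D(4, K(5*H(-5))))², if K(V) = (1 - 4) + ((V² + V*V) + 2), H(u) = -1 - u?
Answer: 400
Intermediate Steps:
K(V) = -1 + 2*V² (K(V) = -3 + ((V² + V²) + 2) = -3 + (2*V² + 2) = -3 + (2 + 2*V²) = -1 + 2*V²)
D(c, Q) = -5 + c (D(c, Q) = c - 5 = -5 + c)
(21 + D(4, K(5*H(-5))))² = (21 + (-5 + 4))² = (21 - 1)² = 20² = 400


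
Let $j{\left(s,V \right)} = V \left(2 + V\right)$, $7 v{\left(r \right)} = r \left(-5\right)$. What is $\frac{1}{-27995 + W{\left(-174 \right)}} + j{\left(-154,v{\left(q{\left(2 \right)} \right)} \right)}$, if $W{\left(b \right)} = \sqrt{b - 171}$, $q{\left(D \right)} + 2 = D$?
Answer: $- \frac{5599}{156744074} - \frac{i \sqrt{345}}{783720370} \approx -3.5721 \cdot 10^{-5} - 2.37 \cdot 10^{-8} i$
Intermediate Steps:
$q{\left(D \right)} = -2 + D$
$W{\left(b \right)} = \sqrt{-171 + b}$
$v{\left(r \right)} = - \frac{5 r}{7}$ ($v{\left(r \right)} = \frac{r \left(-5\right)}{7} = \frac{\left(-5\right) r}{7} = - \frac{5 r}{7}$)
$\frac{1}{-27995 + W{\left(-174 \right)}} + j{\left(-154,v{\left(q{\left(2 \right)} \right)} \right)} = \frac{1}{-27995 + \sqrt{-171 - 174}} + - \frac{5 \left(-2 + 2\right)}{7} \left(2 - \frac{5 \left(-2 + 2\right)}{7}\right) = \frac{1}{-27995 + \sqrt{-345}} + \left(- \frac{5}{7}\right) 0 \left(2 - 0\right) = \frac{1}{-27995 + i \sqrt{345}} + 0 \left(2 + 0\right) = \frac{1}{-27995 + i \sqrt{345}} + 0 \cdot 2 = \frac{1}{-27995 + i \sqrt{345}} + 0 = \frac{1}{-27995 + i \sqrt{345}}$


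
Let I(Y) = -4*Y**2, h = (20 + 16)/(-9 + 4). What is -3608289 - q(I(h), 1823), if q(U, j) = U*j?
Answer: -80756793/25 ≈ -3.2303e+6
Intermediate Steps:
h = -36/5 (h = 36/(-5) = 36*(-1/5) = -36/5 ≈ -7.2000)
-3608289 - q(I(h), 1823) = -3608289 - (-4*(-36/5)**2)*1823 = -3608289 - (-4*1296/25)*1823 = -3608289 - (-5184)*1823/25 = -3608289 - 1*(-9450432/25) = -3608289 + 9450432/25 = -80756793/25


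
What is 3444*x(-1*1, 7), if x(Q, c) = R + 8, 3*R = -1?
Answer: 26404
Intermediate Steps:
R = -1/3 (R = (1/3)*(-1) = -1/3 ≈ -0.33333)
x(Q, c) = 23/3 (x(Q, c) = -1/3 + 8 = 23/3)
3444*x(-1*1, 7) = 3444*(23/3) = 26404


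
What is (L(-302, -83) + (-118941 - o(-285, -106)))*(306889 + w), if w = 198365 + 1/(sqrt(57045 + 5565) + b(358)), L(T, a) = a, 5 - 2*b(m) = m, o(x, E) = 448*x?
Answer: 550319194847680/125831 + 34624*sqrt(62610)/125831 ≈ 4.3735e+9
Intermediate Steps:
b(m) = 5/2 - m/2
w = 198365 + 1/(-353/2 + sqrt(62610)) (w = 198365 + 1/(sqrt(57045 + 5565) + (5/2 - 1/2*358)) = 198365 + 1/(sqrt(62610) + (5/2 - 179)) = 198365 + 1/(sqrt(62610) - 353/2) = 198365 + 1/(-353/2 + sqrt(62610)) ≈ 1.9837e+5)
(L(-302, -83) + (-118941 - o(-285, -106)))*(306889 + w) = (-83 + (-118941 - 448*(-285)))*(306889 + (24960467021/125831 + 4*sqrt(62610)/125831)) = (-83 + (-118941 - 1*(-127680)))*(63576616780/125831 + 4*sqrt(62610)/125831) = (-83 + (-118941 + 127680))*(63576616780/125831 + 4*sqrt(62610)/125831) = (-83 + 8739)*(63576616780/125831 + 4*sqrt(62610)/125831) = 8656*(63576616780/125831 + 4*sqrt(62610)/125831) = 550319194847680/125831 + 34624*sqrt(62610)/125831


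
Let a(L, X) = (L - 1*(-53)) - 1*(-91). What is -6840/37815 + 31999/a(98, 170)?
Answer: 7323557/55462 ≈ 132.05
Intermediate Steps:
a(L, X) = 144 + L (a(L, X) = (L + 53) + 91 = (53 + L) + 91 = 144 + L)
-6840/37815 + 31999/a(98, 170) = -6840/37815 + 31999/(144 + 98) = -6840*1/37815 + 31999/242 = -456/2521 + 31999*(1/242) = -456/2521 + 2909/22 = 7323557/55462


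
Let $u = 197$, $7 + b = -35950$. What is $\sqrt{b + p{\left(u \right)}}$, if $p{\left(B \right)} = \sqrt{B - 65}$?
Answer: $\sqrt{-35957 + 2 \sqrt{33}} \approx 189.59 i$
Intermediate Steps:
$b = -35957$ ($b = -7 - 35950 = -35957$)
$p{\left(B \right)} = \sqrt{-65 + B}$
$\sqrt{b + p{\left(u \right)}} = \sqrt{-35957 + \sqrt{-65 + 197}} = \sqrt{-35957 + \sqrt{132}} = \sqrt{-35957 + 2 \sqrt{33}}$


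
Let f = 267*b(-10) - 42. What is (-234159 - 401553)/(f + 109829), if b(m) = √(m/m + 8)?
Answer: -158928/27647 ≈ -5.7485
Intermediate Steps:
b(m) = 3 (b(m) = √(1 + 8) = √9 = 3)
f = 759 (f = 267*3 - 42 = 801 - 42 = 759)
(-234159 - 401553)/(f + 109829) = (-234159 - 401553)/(759 + 109829) = -635712/110588 = -635712*1/110588 = -158928/27647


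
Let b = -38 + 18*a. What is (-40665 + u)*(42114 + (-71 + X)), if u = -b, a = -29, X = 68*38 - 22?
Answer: -1788883525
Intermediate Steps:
X = 2562 (X = 2584 - 22 = 2562)
b = -560 (b = -38 + 18*(-29) = -38 - 522 = -560)
u = 560 (u = -1*(-560) = 560)
(-40665 + u)*(42114 + (-71 + X)) = (-40665 + 560)*(42114 + (-71 + 2562)) = -40105*(42114 + 2491) = -40105*44605 = -1788883525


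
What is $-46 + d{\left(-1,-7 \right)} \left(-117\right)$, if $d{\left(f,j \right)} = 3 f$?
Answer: $305$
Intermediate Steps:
$-46 + d{\left(-1,-7 \right)} \left(-117\right) = -46 + 3 \left(-1\right) \left(-117\right) = -46 - -351 = -46 + 351 = 305$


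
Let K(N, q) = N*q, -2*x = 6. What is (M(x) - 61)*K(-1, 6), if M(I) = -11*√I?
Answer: 366 + 66*I*√3 ≈ 366.0 + 114.32*I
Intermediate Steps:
x = -3 (x = -½*6 = -3)
(M(x) - 61)*K(-1, 6) = (-11*I*√3 - 61)*(-1*6) = (-11*I*√3 - 61)*(-6) = (-61 - 11*I*√3)*(-6) = 366 + 66*I*√3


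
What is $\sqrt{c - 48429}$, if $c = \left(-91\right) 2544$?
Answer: $i \sqrt{279933} \approx 529.09 i$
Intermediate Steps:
$c = -231504$
$\sqrt{c - 48429} = \sqrt{-231504 - 48429} = \sqrt{-279933} = i \sqrt{279933}$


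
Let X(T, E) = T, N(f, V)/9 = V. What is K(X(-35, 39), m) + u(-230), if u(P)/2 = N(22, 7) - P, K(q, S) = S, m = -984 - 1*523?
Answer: -921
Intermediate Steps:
N(f, V) = 9*V
m = -1507 (m = -984 - 523 = -1507)
u(P) = 126 - 2*P (u(P) = 2*(9*7 - P) = 2*(63 - P) = 126 - 2*P)
K(X(-35, 39), m) + u(-230) = -1507 + (126 - 2*(-230)) = -1507 + (126 + 460) = -1507 + 586 = -921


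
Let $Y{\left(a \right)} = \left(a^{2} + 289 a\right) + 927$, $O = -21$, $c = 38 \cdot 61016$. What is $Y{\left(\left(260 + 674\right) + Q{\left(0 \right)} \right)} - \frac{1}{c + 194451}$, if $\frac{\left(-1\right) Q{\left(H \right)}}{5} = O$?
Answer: $\frac{3469828309420}{2513059} \approx 1.3807 \cdot 10^{6}$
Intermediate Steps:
$c = 2318608$
$Q{\left(H \right)} = 105$ ($Q{\left(H \right)} = \left(-5\right) \left(-21\right) = 105$)
$Y{\left(a \right)} = 927 + a^{2} + 289 a$
$Y{\left(\left(260 + 674\right) + Q{\left(0 \right)} \right)} - \frac{1}{c + 194451} = \left(927 + \left(\left(260 + 674\right) + 105\right)^{2} + 289 \left(\left(260 + 674\right) + 105\right)\right) - \frac{1}{2318608 + 194451} = \left(927 + \left(934 + 105\right)^{2} + 289 \left(934 + 105\right)\right) - \frac{1}{2513059} = \left(927 + 1039^{2} + 289 \cdot 1039\right) - \frac{1}{2513059} = \left(927 + 1079521 + 300271\right) - \frac{1}{2513059} = 1380719 - \frac{1}{2513059} = \frac{3469828309420}{2513059}$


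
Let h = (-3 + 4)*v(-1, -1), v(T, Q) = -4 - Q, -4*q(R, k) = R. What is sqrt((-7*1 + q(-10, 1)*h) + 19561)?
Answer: sqrt(78186)/2 ≈ 139.81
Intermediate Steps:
q(R, k) = -R/4
h = -3 (h = (-3 + 4)*(-4 - 1*(-1)) = 1*(-4 + 1) = 1*(-3) = -3)
sqrt((-7*1 + q(-10, 1)*h) + 19561) = sqrt((-7*1 - 1/4*(-10)*(-3)) + 19561) = sqrt((-7 + (5/2)*(-3)) + 19561) = sqrt((-7 - 15/2) + 19561) = sqrt(-29/2 + 19561) = sqrt(39093/2) = sqrt(78186)/2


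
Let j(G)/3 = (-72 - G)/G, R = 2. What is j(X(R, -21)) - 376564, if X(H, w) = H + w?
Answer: -7154557/19 ≈ -3.7656e+5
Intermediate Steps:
j(G) = 3*(-72 - G)/G (j(G) = 3*((-72 - G)/G) = 3*(-72 - G)/G)
j(X(R, -21)) - 376564 = (-3 - 216/(2 - 21)) - 376564 = (-3 - 216/(-19)) - 376564 = (-3 - 216*(-1/19)) - 376564 = (-3 + 216/19) - 376564 = 159/19 - 376564 = -7154557/19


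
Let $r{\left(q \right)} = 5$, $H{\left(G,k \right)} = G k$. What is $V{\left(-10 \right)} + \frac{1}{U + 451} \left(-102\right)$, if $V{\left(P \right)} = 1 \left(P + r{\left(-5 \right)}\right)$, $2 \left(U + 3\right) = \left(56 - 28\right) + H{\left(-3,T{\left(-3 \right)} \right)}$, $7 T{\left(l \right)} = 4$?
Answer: $- \frac{2809}{538} \approx -5.2212$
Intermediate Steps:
$T{\left(l \right)} = \frac{4}{7}$ ($T{\left(l \right)} = \frac{1}{7} \cdot 4 = \frac{4}{7}$)
$U = \frac{71}{7}$ ($U = -3 + \frac{\left(56 - 28\right) - \frac{12}{7}}{2} = -3 + \frac{28 - \frac{12}{7}}{2} = -3 + \frac{1}{2} \cdot \frac{184}{7} = -3 + \frac{92}{7} = \frac{71}{7} \approx 10.143$)
$V{\left(P \right)} = 5 + P$ ($V{\left(P \right)} = 1 \left(P + 5\right) = 1 \left(5 + P\right) = 5 + P$)
$V{\left(-10 \right)} + \frac{1}{U + 451} \left(-102\right) = \left(5 - 10\right) + \frac{1}{\frac{71}{7} + 451} \left(-102\right) = -5 + \frac{1}{\frac{3228}{7}} \left(-102\right) = -5 + \frac{7}{3228} \left(-102\right) = -5 - \frac{119}{538} = - \frac{2809}{538}$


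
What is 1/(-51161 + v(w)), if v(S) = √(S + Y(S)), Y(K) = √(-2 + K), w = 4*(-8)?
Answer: -1/(51161 - √(-32 + I*√34)) ≈ -1.9546e-5 - 2.1701e-9*I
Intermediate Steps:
w = -32
v(S) = √(S + √(-2 + S))
1/(-51161 + v(w)) = 1/(-51161 + √(-32 + √(-2 - 32))) = 1/(-51161 + √(-32 + √(-34))) = 1/(-51161 + √(-32 + I*√34))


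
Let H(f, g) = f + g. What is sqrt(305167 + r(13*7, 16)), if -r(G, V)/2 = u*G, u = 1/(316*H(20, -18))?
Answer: sqrt(7618181799)/158 ≈ 552.42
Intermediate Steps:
u = 1/632 (u = 1/(316*(20 - 18)) = (1/316)/2 = (1/316)*(1/2) = 1/632 ≈ 0.0015823)
r(G, V) = -G/316
sqrt(305167 + r(13*7, 16)) = sqrt(305167 - 13*7/316) = sqrt(305167 - 1/316*91) = sqrt(305167 - 91/316) = sqrt(96432681/316) = sqrt(7618181799)/158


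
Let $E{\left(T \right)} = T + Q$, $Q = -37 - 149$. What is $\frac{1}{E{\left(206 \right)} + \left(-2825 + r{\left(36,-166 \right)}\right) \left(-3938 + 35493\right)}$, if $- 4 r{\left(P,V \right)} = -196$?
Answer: $- \frac{1}{87596660} \approx -1.1416 \cdot 10^{-8}$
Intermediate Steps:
$r{\left(P,V \right)} = 49$ ($r{\left(P,V \right)} = \left(- \frac{1}{4}\right) \left(-196\right) = 49$)
$Q = -186$
$E{\left(T \right)} = -186 + T$ ($E{\left(T \right)} = T - 186 = -186 + T$)
$\frac{1}{E{\left(206 \right)} + \left(-2825 + r{\left(36,-166 \right)}\right) \left(-3938 + 35493\right)} = \frac{1}{\left(-186 + 206\right) + \left(-2825 + 49\right) \left(-3938 + 35493\right)} = \frac{1}{20 - 87596680} = \frac{1}{-87596660} = - \frac{1}{87596660}$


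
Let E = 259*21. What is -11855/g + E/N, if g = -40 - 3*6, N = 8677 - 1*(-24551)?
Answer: 65705567/321204 ≈ 204.56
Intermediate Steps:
E = 5439
N = 33228 (N = 8677 + 24551 = 33228)
g = -58 (g = -40 - 18 = -58)
-11855/g + E/N = -11855/(-58) + 5439/33228 = -11855*(-1/58) + 5439*(1/33228) = 11855/58 + 1813/11076 = 65705567/321204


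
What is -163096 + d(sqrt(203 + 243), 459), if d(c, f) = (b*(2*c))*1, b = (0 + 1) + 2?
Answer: -163096 + 6*sqrt(446) ≈ -1.6297e+5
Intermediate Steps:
b = 3 (b = 1 + 2 = 3)
d(c, f) = 6*c (d(c, f) = (3*(2*c))*1 = (6*c)*1 = 6*c)
-163096 + d(sqrt(203 + 243), 459) = -163096 + 6*sqrt(203 + 243) = -163096 + 6*sqrt(446)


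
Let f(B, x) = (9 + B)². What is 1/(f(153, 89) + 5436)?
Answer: 1/31680 ≈ 3.1566e-5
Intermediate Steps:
1/(f(153, 89) + 5436) = 1/((9 + 153)² + 5436) = 1/(162² + 5436) = 1/(26244 + 5436) = 1/31680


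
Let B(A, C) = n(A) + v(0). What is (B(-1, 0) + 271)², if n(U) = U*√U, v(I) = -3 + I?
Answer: (268 - I)² ≈ 71823.0 - 536.0*I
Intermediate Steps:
n(U) = U^(3/2)
B(A, C) = -3 + A^(3/2) (B(A, C) = A^(3/2) + (-3 + 0) = A^(3/2) - 3 = -3 + A^(3/2))
(B(-1, 0) + 271)² = ((-3 + (-1)^(3/2)) + 271)² = ((-3 - I) + 271)² = (268 - I)²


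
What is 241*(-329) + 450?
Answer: -78839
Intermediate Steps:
241*(-329) + 450 = -79289 + 450 = -78839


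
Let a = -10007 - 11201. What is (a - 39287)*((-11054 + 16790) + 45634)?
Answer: -3107628150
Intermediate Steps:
a = -21208
(a - 39287)*((-11054 + 16790) + 45634) = (-21208 - 39287)*((-11054 + 16790) + 45634) = -60495*(5736 + 45634) = -60495*51370 = -3107628150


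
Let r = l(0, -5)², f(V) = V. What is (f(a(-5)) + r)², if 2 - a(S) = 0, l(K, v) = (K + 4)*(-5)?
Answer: 161604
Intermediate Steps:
l(K, v) = -20 - 5*K (l(K, v) = (4 + K)*(-5) = -20 - 5*K)
a(S) = 2 (a(S) = 2 - 1*0 = 2 + 0 = 2)
r = 400 (r = (-20 - 5*0)² = (-20 + 0)² = (-20)² = 400)
(f(a(-5)) + r)² = (2 + 400)² = 402² = 161604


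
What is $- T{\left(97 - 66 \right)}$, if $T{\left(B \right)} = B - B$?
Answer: $0$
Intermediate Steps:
$T{\left(B \right)} = 0$
$- T{\left(97 - 66 \right)} = \left(-1\right) 0 = 0$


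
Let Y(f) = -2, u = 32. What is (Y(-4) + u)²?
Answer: 900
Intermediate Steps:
(Y(-4) + u)² = (-2 + 32)² = 30² = 900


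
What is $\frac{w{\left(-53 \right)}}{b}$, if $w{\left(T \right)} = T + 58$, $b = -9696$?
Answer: $- \frac{5}{9696} \approx -0.00051568$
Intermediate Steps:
$w{\left(T \right)} = 58 + T$
$\frac{w{\left(-53 \right)}}{b} = \frac{58 - 53}{-9696} = 5 \left(- \frac{1}{9696}\right) = - \frac{5}{9696}$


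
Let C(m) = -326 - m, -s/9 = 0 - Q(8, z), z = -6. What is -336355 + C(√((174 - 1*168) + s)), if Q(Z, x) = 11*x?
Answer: -336681 - 14*I*√3 ≈ -3.3668e+5 - 24.249*I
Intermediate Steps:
s = -594 (s = -9*(0 - 11*(-6)) = -9*(0 - 1*(-66)) = -9*(0 + 66) = -9*66 = -594)
-336355 + C(√((174 - 1*168) + s)) = -336355 + (-326 - √((174 - 1*168) - 594)) = -336355 + (-326 - √((174 - 168) - 594)) = -336355 + (-326 - √(6 - 594)) = -336355 + (-326 - √(-588)) = -336355 + (-326 - 14*I*√3) = -336681 - 14*I*√3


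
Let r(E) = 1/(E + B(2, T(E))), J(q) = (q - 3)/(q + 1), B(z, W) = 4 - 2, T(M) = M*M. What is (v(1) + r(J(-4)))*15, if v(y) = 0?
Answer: 45/13 ≈ 3.4615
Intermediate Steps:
T(M) = M²
B(z, W) = 2
J(q) = (-3 + q)/(1 + q)
r(E) = 1/(2 + E) (r(E) = 1/(E + 2) = 1/(2 + E))
(v(1) + r(J(-4)))*15 = (0 + 1/(2 + (-3 - 4)/(1 - 4)))*15 = (0 + 1/(2 - 7/(-3)))*15 = (0 + 1/(2 - ⅓*(-7)))*15 = (0 + 1/(2 + 7/3))*15 = (0 + 1/(13/3))*15 = (0 + 3/13)*15 = (3/13)*15 = 45/13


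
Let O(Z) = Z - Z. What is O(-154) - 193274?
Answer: -193274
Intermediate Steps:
O(Z) = 0
O(-154) - 193274 = 0 - 193274 = -193274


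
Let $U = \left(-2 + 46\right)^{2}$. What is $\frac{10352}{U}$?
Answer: $\frac{647}{121} \approx 5.3471$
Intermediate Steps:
$U = 1936$ ($U = 44^{2} = 1936$)
$\frac{10352}{U} = \frac{10352}{1936} = 10352 \cdot \frac{1}{1936} = \frac{647}{121}$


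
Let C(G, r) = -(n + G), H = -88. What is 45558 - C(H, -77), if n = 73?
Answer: 45543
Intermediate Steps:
C(G, r) = -73 - G (C(G, r) = -(73 + G) = -73 - G)
45558 - C(H, -77) = 45558 - (-73 - 1*(-88)) = 45558 - (-73 + 88) = 45558 - 1*15 = 45558 - 15 = 45543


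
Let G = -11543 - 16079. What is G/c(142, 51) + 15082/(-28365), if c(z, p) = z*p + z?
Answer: -447431759/104723580 ≈ -4.2725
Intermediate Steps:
G = -27622
c(z, p) = z + p*z (c(z, p) = p*z + z = z + p*z)
G/c(142, 51) + 15082/(-28365) = -27622*1/(142*(1 + 51)) + 15082/(-28365) = -27622/(142*52) + 15082*(-1/28365) = -27622/7384 - 15082/28365 = -27622*1/7384 - 15082/28365 = -13811/3692 - 15082/28365 = -447431759/104723580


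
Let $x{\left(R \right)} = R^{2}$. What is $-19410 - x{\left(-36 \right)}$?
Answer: $-20706$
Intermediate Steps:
$-19410 - x{\left(-36 \right)} = -19410 - \left(-36\right)^{2} = -19410 - 1296 = -20706$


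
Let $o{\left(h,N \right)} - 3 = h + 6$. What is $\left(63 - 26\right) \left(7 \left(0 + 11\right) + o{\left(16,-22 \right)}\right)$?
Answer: $3774$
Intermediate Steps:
$o{\left(h,N \right)} = 9 + h$ ($o{\left(h,N \right)} = 3 + \left(h + 6\right) = 3 + \left(6 + h\right) = 9 + h$)
$\left(63 - 26\right) \left(7 \left(0 + 11\right) + o{\left(16,-22 \right)}\right) = \left(63 - 26\right) \left(7 \left(0 + 11\right) + \left(9 + 16\right)\right) = 37 \left(7 \cdot 11 + 25\right) = 37 \left(77 + 25\right) = 37 \cdot 102 = 3774$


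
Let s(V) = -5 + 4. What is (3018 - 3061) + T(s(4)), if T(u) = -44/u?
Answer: 1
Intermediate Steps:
s(V) = -1
(3018 - 3061) + T(s(4)) = (3018 - 3061) - 44/(-1) = -43 - 44*(-1) = -43 + 44 = 1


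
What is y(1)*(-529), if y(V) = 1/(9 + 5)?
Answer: -529/14 ≈ -37.786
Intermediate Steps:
y(V) = 1/14
y(1)*(-529) = (1/14)*(-529) = -529/14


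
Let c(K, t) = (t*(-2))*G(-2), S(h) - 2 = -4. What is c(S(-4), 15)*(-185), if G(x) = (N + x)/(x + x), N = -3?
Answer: 13875/2 ≈ 6937.5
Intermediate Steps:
S(h) = -2 (S(h) = 2 - 4 = -2)
G(x) = (-3 + x)/(2*x) (G(x) = (-3 + x)/(x + x) = (-3 + x)/((2*x)) = (-3 + x)*(1/(2*x)) = (-3 + x)/(2*x))
c(K, t) = -5*t/2 (c(K, t) = (t*(-2))*((1/2)*(-3 - 2)/(-2)) = (-2*t)*((1/2)*(-1/2)*(-5)) = -2*t*(5/4) = -5*t/2)
c(S(-4), 15)*(-185) = -5/2*15*(-185) = -75/2*(-185) = 13875/2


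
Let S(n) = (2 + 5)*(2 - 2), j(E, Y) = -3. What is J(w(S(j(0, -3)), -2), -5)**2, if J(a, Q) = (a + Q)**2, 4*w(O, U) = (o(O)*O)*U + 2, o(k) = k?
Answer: 6561/16 ≈ 410.06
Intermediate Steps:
S(n) = 0 (S(n) = 7*0 = 0)
w(O, U) = 1/2 + U*O**2/4 (w(O, U) = ((O*O)*U + 2)/4 = (O**2*U + 2)/4 = (U*O**2 + 2)/4 = (2 + U*O**2)/4 = 1/2 + U*O**2/4)
J(a, Q) = (Q + a)**2
J(w(S(j(0, -3)), -2), -5)**2 = ((-5 + (1/2 + (1/4)*(-2)*0**2))**2)**2 = ((-5 + (1/2 + (1/4)*(-2)*0))**2)**2 = ((-5 + (1/2 + 0))**2)**2 = ((-5 + 1/2)**2)**2 = ((-9/2)**2)**2 = (81/4)**2 = 6561/16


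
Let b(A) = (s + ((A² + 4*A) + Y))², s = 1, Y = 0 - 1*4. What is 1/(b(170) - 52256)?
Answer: 1/874746673 ≈ 1.1432e-9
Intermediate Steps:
Y = -4 (Y = 0 - 4 = -4)
b(A) = (-3 + A² + 4*A)² (b(A) = (1 + ((A² + 4*A) - 4))² = (1 + (-4 + A² + 4*A))² = (-3 + A² + 4*A)²)
1/(b(170) - 52256) = 1/((-3 + 170² + 4*170)² - 52256) = 1/((-3 + 28900 + 680)² - 52256) = 1/(29577² - 52256) = 1/(874798929 - 52256) = 1/874746673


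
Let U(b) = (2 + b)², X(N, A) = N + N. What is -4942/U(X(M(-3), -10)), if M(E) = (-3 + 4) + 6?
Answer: -2471/128 ≈ -19.305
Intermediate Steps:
M(E) = 7 (M(E) = 1 + 6 = 7)
X(N, A) = 2*N
-4942/U(X(M(-3), -10)) = -4942/(2 + 2*7)² = -4942/(2 + 14)² = -4942/(16²) = -4942/256 = -4942*1/256 = -2471/128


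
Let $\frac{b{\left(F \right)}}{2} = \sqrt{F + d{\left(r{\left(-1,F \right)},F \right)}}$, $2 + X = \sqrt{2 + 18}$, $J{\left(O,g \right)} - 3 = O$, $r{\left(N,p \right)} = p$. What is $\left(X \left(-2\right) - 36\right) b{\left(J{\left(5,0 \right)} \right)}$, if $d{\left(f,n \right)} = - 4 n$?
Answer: $16 i \sqrt{6} \left(-8 - \sqrt{5}\right) \approx - 401.17 i$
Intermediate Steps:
$J{\left(O,g \right)} = 3 + O$
$X = -2 + 2 \sqrt{5}$ ($X = -2 + \sqrt{2 + 18} = -2 + \sqrt{20} = -2 + 2 \sqrt{5} \approx 2.4721$)
$b{\left(F \right)} = 2 \sqrt{3} \sqrt{- F}$ ($b{\left(F \right)} = 2 \sqrt{F - 4 F} = 2 \sqrt{- 3 F} = 2 \sqrt{3} \sqrt{- F}$)
$\left(X \left(-2\right) - 36\right) b{\left(J{\left(5,0 \right)} \right)} = \left(\left(-2 + 2 \sqrt{5}\right) \left(-2\right) - 36\right) 2 \sqrt{3} \sqrt{- (3 + 5)} = \left(\left(4 - 4 \sqrt{5}\right) - 36\right) 2 \sqrt{3} \sqrt{\left(-1\right) 8} = \left(-32 - 4 \sqrt{5}\right) 2 \sqrt{3} \sqrt{-8} = \left(-32 - 4 \sqrt{5}\right) 2 \sqrt{3} \cdot 2 i \sqrt{2} = \left(-32 - 4 \sqrt{5}\right) 4 i \sqrt{6} = 4 i \sqrt{6} \left(-32 - 4 \sqrt{5}\right)$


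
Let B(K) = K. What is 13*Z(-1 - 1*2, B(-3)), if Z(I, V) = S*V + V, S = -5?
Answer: 156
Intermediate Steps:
Z(I, V) = -4*V (Z(I, V) = -5*V + V = -4*V)
13*Z(-1 - 1*2, B(-3)) = 13*(-4*(-3)) = 13*12 = 156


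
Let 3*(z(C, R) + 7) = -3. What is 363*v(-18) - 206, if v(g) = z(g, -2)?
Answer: -3110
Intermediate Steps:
z(C, R) = -8 (z(C, R) = -7 + (1/3)*(-3) = -7 - 1 = -8)
v(g) = -8
363*v(-18) - 206 = 363*(-8) - 206 = -2904 - 206 = -3110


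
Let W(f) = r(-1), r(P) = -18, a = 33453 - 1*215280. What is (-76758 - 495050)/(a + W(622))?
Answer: 571808/181845 ≈ 3.1445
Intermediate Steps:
a = -181827 (a = 33453 - 215280 = -181827)
W(f) = -18
(-76758 - 495050)/(a + W(622)) = (-76758 - 495050)/(-181827 - 18) = -571808/(-181845) = -571808*(-1/181845) = 571808/181845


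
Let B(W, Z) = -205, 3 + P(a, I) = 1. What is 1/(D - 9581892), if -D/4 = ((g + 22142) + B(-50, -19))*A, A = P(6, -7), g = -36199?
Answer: -1/9695988 ≈ -1.0314e-7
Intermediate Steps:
P(a, I) = -2 (P(a, I) = -3 + 1 = -2)
A = -2
D = -114096 (D = -4*((-36199 + 22142) - 205)*(-2) = -4*(-14057 - 205)*(-2) = -(-57048)*(-2) = -4*28524 = -114096)
1/(D - 9581892) = 1/(-114096 - 9581892) = 1/(-9695988) = -1/9695988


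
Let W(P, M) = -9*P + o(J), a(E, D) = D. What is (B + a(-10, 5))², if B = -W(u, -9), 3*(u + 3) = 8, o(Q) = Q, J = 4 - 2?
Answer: 0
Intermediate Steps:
J = 2
u = -⅓ (u = -3 + (⅓)*8 = -3 + 8/3 = -⅓ ≈ -0.33333)
W(P, M) = 2 - 9*P (W(P, M) = -9*P + 2 = 2 - 9*P)
B = -5 (B = -(2 - 9*(-⅓)) = -(2 + 3) = -1*5 = -5)
(B + a(-10, 5))² = (-5 + 5)² = 0² = 0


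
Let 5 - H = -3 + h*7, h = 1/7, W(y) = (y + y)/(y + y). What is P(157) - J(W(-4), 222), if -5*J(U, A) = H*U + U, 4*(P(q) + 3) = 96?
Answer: 113/5 ≈ 22.600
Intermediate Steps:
W(y) = 1 (W(y) = (2*y)/((2*y)) = (2*y)*(1/(2*y)) = 1)
h = ⅐ ≈ 0.14286
P(q) = 21 (P(q) = -3 + (¼)*96 = -3 + 24 = 21)
H = 7 (H = 5 - (-3 + (⅐)*7) = 5 - (-3 + 1) = 5 - 1*(-2) = 5 + 2 = 7)
J(U, A) = -8*U/5 (J(U, A) = -(7*U + U)/5 = -8*U/5)
P(157) - J(W(-4), 222) = 21 - (-8)/5 = 21 - 1*(-8/5) = 21 + 8/5 = 113/5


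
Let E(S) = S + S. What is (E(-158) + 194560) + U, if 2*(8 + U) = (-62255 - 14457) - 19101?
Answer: 292659/2 ≈ 1.4633e+5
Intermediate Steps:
E(S) = 2*S
U = -95829/2 (U = -8 + ((-62255 - 14457) - 19101)/2 = -8 + (-76712 - 19101)/2 = -8 + (½)*(-95813) = -8 - 95813/2 = -95829/2 ≈ -47915.)
(E(-158) + 194560) + U = (2*(-158) + 194560) - 95829/2 = (-316 + 194560) - 95829/2 = 194244 - 95829/2 = 292659/2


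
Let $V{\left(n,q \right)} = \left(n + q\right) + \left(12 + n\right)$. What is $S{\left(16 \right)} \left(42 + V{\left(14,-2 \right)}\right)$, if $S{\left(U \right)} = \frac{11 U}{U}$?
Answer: $880$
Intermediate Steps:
$V{\left(n,q \right)} = 12 + q + 2 n$
$S{\left(U \right)} = 11$
$S{\left(16 \right)} \left(42 + V{\left(14,-2 \right)}\right) = 11 \left(42 + \left(12 - 2 + 2 \cdot 14\right)\right) = 11 \left(42 + \left(12 - 2 + 28\right)\right) = 11 \left(42 + 38\right) = 11 \cdot 80 = 880$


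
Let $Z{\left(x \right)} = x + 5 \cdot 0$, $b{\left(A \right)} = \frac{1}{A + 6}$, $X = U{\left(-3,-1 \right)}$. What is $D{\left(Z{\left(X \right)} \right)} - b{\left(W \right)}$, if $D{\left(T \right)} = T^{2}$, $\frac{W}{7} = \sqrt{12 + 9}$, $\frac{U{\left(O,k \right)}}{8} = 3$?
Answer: $\frac{190658}{331} - \frac{7 \sqrt{21}}{993} \approx 575.97$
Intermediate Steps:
$U{\left(O,k \right)} = 24$ ($U{\left(O,k \right)} = 8 \cdot 3 = 24$)
$X = 24$
$W = 7 \sqrt{21}$ ($W = 7 \sqrt{12 + 9} = 7 \sqrt{21} \approx 32.078$)
$b{\left(A \right)} = \frac{1}{6 + A}$
$Z{\left(x \right)} = x$ ($Z{\left(x \right)} = x + 0 = x$)
$D{\left(Z{\left(X \right)} \right)} - b{\left(W \right)} = 24^{2} - \frac{1}{6 + 7 \sqrt{21}} = 576 - \frac{1}{6 + 7 \sqrt{21}}$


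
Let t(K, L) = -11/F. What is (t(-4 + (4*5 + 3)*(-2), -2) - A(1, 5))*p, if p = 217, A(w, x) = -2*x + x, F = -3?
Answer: 5642/3 ≈ 1880.7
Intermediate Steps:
A(w, x) = -x
t(K, L) = 11/3 (t(K, L) = -11/(-3) = -11*(-⅓) = 11/3)
(t(-4 + (4*5 + 3)*(-2), -2) - A(1, 5))*p = (11/3 - (-1)*5)*217 = (11/3 - 1*(-5))*217 = (11/3 + 5)*217 = (26/3)*217 = 5642/3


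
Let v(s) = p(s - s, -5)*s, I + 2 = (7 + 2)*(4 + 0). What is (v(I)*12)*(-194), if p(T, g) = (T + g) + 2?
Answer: 237456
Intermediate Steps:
I = 34 (I = -2 + (7 + 2)*(4 + 0) = -2 + 9*4 = -2 + 36 = 34)
p(T, g) = 2 + T + g
v(s) = -3*s (v(s) = (2 + (s - s) - 5)*s = (2 + 0 - 5)*s = -3*s)
(v(I)*12)*(-194) = (-3*34*12)*(-194) = -102*12*(-194) = -1224*(-194) = 237456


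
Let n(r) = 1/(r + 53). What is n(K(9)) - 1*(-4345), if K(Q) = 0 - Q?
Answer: 191181/44 ≈ 4345.0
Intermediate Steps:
K(Q) = -Q
n(r) = 1/(53 + r)
n(K(9)) - 1*(-4345) = 1/(53 - 1*9) - 1*(-4345) = 1/(53 - 9) + 4345 = 1/44 + 4345 = 191181/44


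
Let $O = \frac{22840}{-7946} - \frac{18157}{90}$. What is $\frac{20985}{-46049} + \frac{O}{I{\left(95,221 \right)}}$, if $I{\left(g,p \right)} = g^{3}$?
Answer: $- \frac{338777567420381}{743016559466250} \approx -0.45595$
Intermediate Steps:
$O = - \frac{73165561}{357570}$ ($O = 22840 \left(- \frac{1}{7946}\right) - \frac{18157}{90} = - \frac{11420}{3973} - \frac{18157}{90} = - \frac{73165561}{357570} \approx -204.62$)
$\frac{20985}{-46049} + \frac{O}{I{\left(95,221 \right)}} = \frac{20985}{-46049} - \frac{73165561}{357570 \cdot 95^{3}} = 20985 \left(- \frac{1}{46049}\right) - \frac{73165561}{357570 \cdot 857375} = - \frac{20985}{46049} - \frac{3850819}{16135346250} = - \frac{338777567420381}{743016559466250}$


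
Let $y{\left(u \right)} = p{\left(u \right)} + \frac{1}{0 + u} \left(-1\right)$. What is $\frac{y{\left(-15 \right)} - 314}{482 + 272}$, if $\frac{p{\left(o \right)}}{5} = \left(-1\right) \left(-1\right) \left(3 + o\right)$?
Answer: $- \frac{5609}{11310} \approx -0.49593$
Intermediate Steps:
$p{\left(o \right)} = 15 + 5 o$ ($p{\left(o \right)} = 5 \left(-1\right) \left(-1\right) \left(3 + o\right) = 5 \cdot 1 \left(3 + o\right) = 5 \left(3 + o\right) = 15 + 5 o$)
$y{\left(u \right)} = 15 - \frac{1}{u} + 5 u$ ($y{\left(u \right)} = \left(15 + 5 u\right) + \frac{1}{0 + u} \left(-1\right) = \left(15 + 5 u\right) + \frac{1}{u} \left(-1\right) = \left(15 + 5 u\right) - \frac{1}{u} = 15 - \frac{1}{u} + 5 u$)
$\frac{y{\left(-15 \right)} - 314}{482 + 272} = \frac{\left(15 - \frac{1}{-15} + 5 \left(-15\right)\right) - 314}{482 + 272} = \frac{\left(15 - - \frac{1}{15} - 75\right) - 314}{754} = \left(\left(15 + \frac{1}{15} - 75\right) - 314\right) \frac{1}{754} = \left(- \frac{899}{15} - 314\right) \frac{1}{754} = \left(- \frac{5609}{15}\right) \frac{1}{754} = - \frac{5609}{11310}$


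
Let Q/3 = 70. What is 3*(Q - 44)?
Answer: 498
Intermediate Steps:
Q = 210 (Q = 3*70 = 210)
3*(Q - 44) = 3*(210 - 44) = 3*166 = 498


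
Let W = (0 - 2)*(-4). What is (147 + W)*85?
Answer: 13175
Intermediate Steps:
W = 8 (W = -2*(-4) = 8)
(147 + W)*85 = (147 + 8)*85 = 155*85 = 13175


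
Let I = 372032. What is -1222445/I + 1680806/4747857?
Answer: -5178680432573/1766354735424 ≈ -2.9318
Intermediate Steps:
-1222445/I + 1680806/4747857 = -1222445/372032 + 1680806/4747857 = -5178680432573/1766354735424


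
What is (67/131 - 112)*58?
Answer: -847090/131 ≈ -6466.3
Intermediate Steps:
(67/131 - 112)*58 = -14605/131*58 = -847090/131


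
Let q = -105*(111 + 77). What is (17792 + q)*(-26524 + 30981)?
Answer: -8682236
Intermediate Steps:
q = -19740 (q = -105*188 = -19740)
(17792 + q)*(-26524 + 30981) = (17792 - 19740)*(-26524 + 30981) = -1948*4457 = -8682236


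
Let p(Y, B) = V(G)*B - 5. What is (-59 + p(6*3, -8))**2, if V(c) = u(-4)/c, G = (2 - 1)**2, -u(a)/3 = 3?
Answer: 64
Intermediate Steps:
u(a) = -9 (u(a) = -3*3 = -9)
G = 1 (G = 1**2 = 1)
V(c) = -9/c
p(Y, B) = -5 - 9*B (p(Y, B) = (-9/1)*B - 5 = (-9*1)*B - 5 = -9*B - 5 = -5 - 9*B)
(-59 + p(6*3, -8))**2 = (-59 + (-5 - 9*(-8)))**2 = (-59 + (-5 + 72))**2 = (-59 + 67)**2 = 8**2 = 64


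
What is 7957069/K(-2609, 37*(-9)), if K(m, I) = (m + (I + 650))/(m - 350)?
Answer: 23544967171/2292 ≈ 1.0273e+7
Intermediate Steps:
K(m, I) = (650 + I + m)/(-350 + m) (K(m, I) = (m + (650 + I))/(-350 + m) = (650 + I + m)/(-350 + m))
7957069/K(-2609, 37*(-9)) = 7957069/(((650 + 37*(-9) - 2609)/(-350 - 2609))) = 7957069/(((650 - 333 - 2609)/(-2959))) = 7957069/((-1/2959*(-2292))) = 7957069/(2292/2959) = 7957069*(2959/2292) = 23544967171/2292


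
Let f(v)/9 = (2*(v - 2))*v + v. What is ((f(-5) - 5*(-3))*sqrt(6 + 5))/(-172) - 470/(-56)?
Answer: 235/28 - 150*sqrt(11)/43 ≈ -3.1768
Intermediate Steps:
f(v) = 9*v + 9*v*(-4 + 2*v) (f(v) = 9*((2*(v - 2))*v + v) = 9*((2*(-2 + v))*v + v) = 9*((-4 + 2*v)*v + v) = 9*(v*(-4 + 2*v) + v) = 9*(v + v*(-4 + 2*v)) = 9*v + 9*v*(-4 + 2*v))
((f(-5) - 5*(-3))*sqrt(6 + 5))/(-172) - 470/(-56) = ((9*(-5)*(-3 + 2*(-5)) - 5*(-3))*sqrt(6 + 5))/(-172) - 470/(-56) = ((9*(-5)*(-3 - 10) + 15)*sqrt(11))*(-1/172) - 470*(-1/56) = ((9*(-5)*(-13) + 15)*sqrt(11))*(-1/172) + 235/28 = ((585 + 15)*sqrt(11))*(-1/172) + 235/28 = (600*sqrt(11))*(-1/172) + 235/28 = -150*sqrt(11)/43 + 235/28 = 235/28 - 150*sqrt(11)/43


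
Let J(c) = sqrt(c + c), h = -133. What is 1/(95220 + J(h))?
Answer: 47610/4533424333 - I*sqrt(266)/9066848666 ≈ 1.0502e-5 - 1.7988e-9*I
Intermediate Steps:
J(c) = sqrt(2)*sqrt(c) (J(c) = sqrt(2*c) = sqrt(2)*sqrt(c))
1/(95220 + J(h)) = 1/(95220 + sqrt(2)*sqrt(-133)) = 1/(95220 + sqrt(2)*(I*sqrt(133))) = 1/(95220 + I*sqrt(266))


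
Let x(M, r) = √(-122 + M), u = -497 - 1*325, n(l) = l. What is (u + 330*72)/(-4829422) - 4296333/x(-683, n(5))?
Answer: -11469/2414711 + 4296333*I*√805/805 ≈ -0.0047496 + 1.5143e+5*I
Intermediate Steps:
u = -822 (u = -497 - 325 = -822)
(u + 330*72)/(-4829422) - 4296333/x(-683, n(5)) = (-822 + 330*72)/(-4829422) - 4296333/√(-122 - 683) = (-822 + 23760)*(-1/4829422) - 4296333*(-I*√805/805) = 22938*(-1/4829422) - 4296333*(-I*√805/805) = -11469/2414711 - (-4296333)*I*√805/805 = -11469/2414711 + 4296333*I*√805/805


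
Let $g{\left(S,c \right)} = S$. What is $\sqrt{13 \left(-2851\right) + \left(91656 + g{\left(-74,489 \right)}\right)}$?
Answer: $\sqrt{54519} \approx 233.49$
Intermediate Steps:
$\sqrt{13 \left(-2851\right) + \left(91656 + g{\left(-74,489 \right)}\right)} = \sqrt{13 \left(-2851\right) + \left(91656 - 74\right)} = \sqrt{-37063 + 91582} = \sqrt{54519}$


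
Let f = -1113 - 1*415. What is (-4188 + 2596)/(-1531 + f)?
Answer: 1592/3059 ≈ 0.52043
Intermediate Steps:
f = -1528 (f = -1113 - 415 = -1528)
(-4188 + 2596)/(-1531 + f) = (-4188 + 2596)/(-1531 - 1528) = -1592/(-3059) = -1592*(-1/3059) = 1592/3059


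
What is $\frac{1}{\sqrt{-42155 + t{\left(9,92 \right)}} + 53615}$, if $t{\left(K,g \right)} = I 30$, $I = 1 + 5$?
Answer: $\frac{10723}{574922040} - \frac{i \sqrt{1679}}{574922040} \approx 1.8651 \cdot 10^{-5} - 7.1272 \cdot 10^{-8} i$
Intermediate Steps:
$I = 6$
$t{\left(K,g \right)} = 180$ ($t{\left(K,g \right)} = 6 \cdot 30 = 180$)
$\frac{1}{\sqrt{-42155 + t{\left(9,92 \right)}} + 53615} = \frac{1}{\sqrt{-42155 + 180} + 53615} = \frac{1}{\sqrt{-41975} + 53615} = \frac{1}{5 i \sqrt{1679} + 53615} = \frac{1}{53615 + 5 i \sqrt{1679}}$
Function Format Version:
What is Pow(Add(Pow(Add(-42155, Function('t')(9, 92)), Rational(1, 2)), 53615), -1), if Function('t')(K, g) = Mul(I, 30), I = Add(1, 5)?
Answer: Add(Rational(10723, 574922040), Mul(Rational(-1, 574922040), I, Pow(1679, Rational(1, 2)))) ≈ Add(1.8651e-5, Mul(-7.1272e-8, I))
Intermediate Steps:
I = 6
Function('t')(K, g) = 180 (Function('t')(K, g) = Mul(6, 30) = 180)
Pow(Add(Pow(Add(-42155, Function('t')(9, 92)), Rational(1, 2)), 53615), -1) = Pow(Add(Pow(Add(-42155, 180), Rational(1, 2)), 53615), -1) = Pow(Add(Pow(-41975, Rational(1, 2)), 53615), -1) = Pow(Add(Mul(5, I, Pow(1679, Rational(1, 2))), 53615), -1) = Pow(Add(53615, Mul(5, I, Pow(1679, Rational(1, 2)))), -1)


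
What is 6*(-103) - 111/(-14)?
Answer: -8541/14 ≈ -610.07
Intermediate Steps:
6*(-103) - 111/(-14) = -618 - 111*(-1/14) = -618 + 111/14 = -8541/14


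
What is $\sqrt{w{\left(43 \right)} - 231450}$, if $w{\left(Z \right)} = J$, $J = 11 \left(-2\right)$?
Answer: $4 i \sqrt{14467} \approx 481.12 i$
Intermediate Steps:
$J = -22$
$w{\left(Z \right)} = -22$
$\sqrt{w{\left(43 \right)} - 231450} = \sqrt{-22 - 231450} = \sqrt{-231472} = 4 i \sqrt{14467}$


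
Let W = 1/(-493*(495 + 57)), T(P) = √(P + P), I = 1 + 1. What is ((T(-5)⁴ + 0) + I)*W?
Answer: -1/2668 ≈ -0.00037481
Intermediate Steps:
I = 2
T(P) = √2*√P (T(P) = √(2*P) = √2*√P)
W = -1/272136 (W = 1/(-493*552) = 1/(-272136) = -1/272136 ≈ -3.6746e-6)
((T(-5)⁴ + 0) + I)*W = (((√2*√(-5))⁴ + 0) + 2)*(-1/272136) = (((√2*(I*√5))⁴ + 0) + 2)*(-1/272136) = (((I*√10)⁴ + 0) + 2)*(-1/272136) = ((100 + 0) + 2)*(-1/272136) = (100 + 2)*(-1/272136) = 102*(-1/272136) = -1/2668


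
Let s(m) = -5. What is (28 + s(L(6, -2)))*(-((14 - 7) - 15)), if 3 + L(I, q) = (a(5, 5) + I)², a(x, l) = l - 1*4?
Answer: 184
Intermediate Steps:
a(x, l) = -4 + l (a(x, l) = l - 4 = -4 + l)
L(I, q) = -3 + (1 + I)² (L(I, q) = -3 + ((-4 + 5) + I)² = -3 + (1 + I)²)
(28 + s(L(6, -2)))*(-((14 - 7) - 15)) = (28 - 5)*(-((14 - 7) - 15)) = 23*(-(7 - 15)) = 23*(-1*(-8)) = 23*8 = 184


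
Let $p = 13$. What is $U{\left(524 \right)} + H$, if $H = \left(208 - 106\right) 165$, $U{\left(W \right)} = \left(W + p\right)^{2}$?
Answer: $305199$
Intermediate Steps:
$U{\left(W \right)} = \left(13 + W\right)^{2}$ ($U{\left(W \right)} = \left(W + 13\right)^{2} = \left(13 + W\right)^{2}$)
$H = 16830$ ($H = 102 \cdot 165 = 16830$)
$U{\left(524 \right)} + H = \left(13 + 524\right)^{2} + 16830 = 537^{2} + 16830 = 288369 + 16830 = 305199$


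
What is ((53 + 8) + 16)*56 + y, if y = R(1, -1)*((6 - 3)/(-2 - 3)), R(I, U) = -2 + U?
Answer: 21569/5 ≈ 4313.8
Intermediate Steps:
y = 9/5 (y = (-2 - 1)*((6 - 3)/(-2 - 3)) = -9/(-5) = -9*(-1)/5 = -3*(-3/5) = 9/5 ≈ 1.8000)
((53 + 8) + 16)*56 + y = ((53 + 8) + 16)*56 + 9/5 = (61 + 16)*56 + 9/5 = 77*56 + 9/5 = 4312 + 9/5 = 21569/5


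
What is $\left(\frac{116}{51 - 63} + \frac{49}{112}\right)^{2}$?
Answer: $\frac{196249}{2304} \approx 85.177$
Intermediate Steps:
$\left(\frac{116}{51 - 63} + \frac{49}{112}\right)^{2} = \left(\frac{116}{-12} + 49 \cdot \frac{1}{112}\right)^{2} = \left(116 \left(- \frac{1}{12}\right) + \frac{7}{16}\right)^{2} = \left(- \frac{29}{3} + \frac{7}{16}\right)^{2} = \left(- \frac{443}{48}\right)^{2} = \frac{196249}{2304}$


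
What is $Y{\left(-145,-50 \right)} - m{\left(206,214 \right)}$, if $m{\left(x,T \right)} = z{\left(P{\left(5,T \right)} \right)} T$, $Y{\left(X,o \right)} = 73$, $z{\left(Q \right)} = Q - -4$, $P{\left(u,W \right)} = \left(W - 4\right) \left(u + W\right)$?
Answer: $-9842643$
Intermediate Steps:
$P{\left(u,W \right)} = \left(-4 + W\right) \left(W + u\right)$
$z{\left(Q \right)} = 4 + Q$ ($z{\left(Q \right)} = Q + 4 = 4 + Q$)
$m{\left(x,T \right)} = T \left(-16 + T + T^{2}\right)$ ($m{\left(x,T \right)} = \left(4 + \left(T^{2} - 4 T - 20 + T 5\right)\right) T = \left(4 + \left(T^{2} - 4 T - 20 + 5 T\right)\right) T = \left(4 + \left(-20 + T + T^{2}\right)\right) T = \left(-16 + T + T^{2}\right) T = T \left(-16 + T + T^{2}\right)$)
$Y{\left(-145,-50 \right)} - m{\left(206,214 \right)} = 73 - 214 \left(-16 + 214 + 214^{2}\right) = 73 - 214 \left(-16 + 214 + 45796\right) = 73 - 214 \cdot 45994 = 73 - 9842716 = -9842643$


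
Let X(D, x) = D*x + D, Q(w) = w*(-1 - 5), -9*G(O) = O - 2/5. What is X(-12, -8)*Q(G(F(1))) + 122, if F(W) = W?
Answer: 778/5 ≈ 155.60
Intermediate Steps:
G(O) = 2/45 - O/9 (G(O) = -(O - 2/5)/9 = -(-2/5 + O)/9 = 2/45 - O/9)
Q(w) = -6*w (Q(w) = w*(-6) = -6*w)
X(D, x) = D + D*x
X(-12, -8)*Q(G(F(1))) + 122 = (-12*(1 - 8))*(-6*(2/45 - 1/9*1)) + 122 = (-12*(-7))*(-6*(2/45 - 1/9)) + 122 = 84*(-6*(-1/15)) + 122 = 84*(2/5) + 122 = 168/5 + 122 = 778/5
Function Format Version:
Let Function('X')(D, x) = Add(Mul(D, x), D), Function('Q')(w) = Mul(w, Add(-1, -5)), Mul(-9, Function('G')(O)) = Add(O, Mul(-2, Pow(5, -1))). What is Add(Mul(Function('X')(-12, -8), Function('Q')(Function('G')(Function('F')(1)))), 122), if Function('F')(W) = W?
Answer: Rational(778, 5) ≈ 155.60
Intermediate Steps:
Function('G')(O) = Add(Rational(2, 45), Mul(Rational(-1, 9), O)) (Function('G')(O) = Mul(Rational(-1, 9), Add(O, Mul(-2, Pow(5, -1)))) = Mul(Rational(-1, 9), Add(O, Mul(-2, Rational(1, 5)))) = Mul(Rational(-1, 9), Add(O, Rational(-2, 5))) = Mul(Rational(-1, 9), Add(Rational(-2, 5), O)) = Add(Rational(2, 45), Mul(Rational(-1, 9), O)))
Function('Q')(w) = Mul(-6, w) (Function('Q')(w) = Mul(w, -6) = Mul(-6, w))
Function('X')(D, x) = Add(D, Mul(D, x))
Add(Mul(Function('X')(-12, -8), Function('Q')(Function('G')(Function('F')(1)))), 122) = Add(Mul(Mul(-12, Add(1, -8)), Mul(-6, Add(Rational(2, 45), Mul(Rational(-1, 9), 1)))), 122) = Add(Mul(Mul(-12, -7), Mul(-6, Add(Rational(2, 45), Rational(-1, 9)))), 122) = Add(Mul(84, Mul(-6, Rational(-1, 15))), 122) = Add(Mul(84, Rational(2, 5)), 122) = Add(Rational(168, 5), 122) = Rational(778, 5)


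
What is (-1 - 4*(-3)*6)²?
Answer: 5041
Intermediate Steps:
(-1 - 4*(-3)*6)² = (-1 + 12*6)² = (-1 + 72)² = 71² = 5041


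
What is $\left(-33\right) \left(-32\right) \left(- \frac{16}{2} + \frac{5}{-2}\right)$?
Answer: $-11088$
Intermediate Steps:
$\left(-33\right) \left(-32\right) \left(- \frac{16}{2} + \frac{5}{-2}\right) = 1056 \left(\left(-16\right) \frac{1}{2} + 5 \left(- \frac{1}{2}\right)\right) = 1056 \left(-8 - \frac{5}{2}\right) = 1056 \left(- \frac{21}{2}\right) = -11088$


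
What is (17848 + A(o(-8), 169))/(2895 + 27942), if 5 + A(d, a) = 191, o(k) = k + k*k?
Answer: 18034/30837 ≈ 0.58482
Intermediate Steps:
o(k) = k + k²
A(d, a) = 186 (A(d, a) = -5 + 191 = 186)
(17848 + A(o(-8), 169))/(2895 + 27942) = (17848 + 186)/(2895 + 27942) = 18034/30837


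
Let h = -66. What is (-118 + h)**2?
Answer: 33856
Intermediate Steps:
(-118 + h)**2 = (-118 - 66)**2 = (-184)**2 = 33856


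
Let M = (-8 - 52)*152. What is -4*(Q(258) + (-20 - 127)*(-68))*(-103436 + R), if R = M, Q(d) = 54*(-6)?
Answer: 4354566528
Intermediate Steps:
Q(d) = -324
M = -9120 (M = -60*152 = -9120)
R = -9120
-4*(Q(258) + (-20 - 127)*(-68))*(-103436 + R) = -4*(-324 + (-20 - 127)*(-68))*(-103436 - 9120) = -4*(-324 - 147*(-68))*(-112556) = -4*(-324 + 9996)*(-112556) = -38688*(-112556) = -4*(-1088641632) = 4354566528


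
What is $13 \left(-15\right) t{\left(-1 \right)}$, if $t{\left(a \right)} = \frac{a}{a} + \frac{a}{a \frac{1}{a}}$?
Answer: $0$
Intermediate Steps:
$t{\left(a \right)} = 1 + a$ ($t{\left(a \right)} = 1 + \frac{a}{1} = 1 + a 1 = 1 + a$)
$13 \left(-15\right) t{\left(-1 \right)} = 13 \left(-15\right) \left(1 - 1\right) = \left(-195\right) 0 = 0$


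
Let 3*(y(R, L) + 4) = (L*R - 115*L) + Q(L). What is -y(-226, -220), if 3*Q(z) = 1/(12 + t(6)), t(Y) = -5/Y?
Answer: -5025538/201 ≈ -25003.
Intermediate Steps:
Q(z) = 2/67 (Q(z) = 1/(3*(12 - 5/6)) = 1/(3*(67/6)) = (1/3)*(6/67) = 2/67)
y(R, L) = -802/201 - 115*L/3 + L*R/3 (y(R, L) = -4 + ((L*R - 115*L) + 2/67)/3 = -4 + ((-115*L + L*R) + 2/67)/3 = -4 + (2/67 - 115*L + L*R)/3 = -4 + (2/201 - 115*L/3 + L*R/3) = -802/201 - 115*L/3 + L*R/3)
-y(-226, -220) = -(-802/201 - 115/3*(-220) + (1/3)*(-220)*(-226)) = -(-802/201 + 25300/3 + 49720/3) = -1*5025538/201 = -5025538/201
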